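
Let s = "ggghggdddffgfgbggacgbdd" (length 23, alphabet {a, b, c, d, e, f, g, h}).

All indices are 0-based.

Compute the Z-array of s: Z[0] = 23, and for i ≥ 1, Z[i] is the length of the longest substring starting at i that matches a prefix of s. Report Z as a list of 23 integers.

[23, 2, 1, 0, 2, 1, 0, 0, 0, 0, 0, 1, 0, 1, 0, 2, 1, 0, 0, 1, 0, 0, 0]

Z[0]=23
i=1: outside box; Z[1]=2 extend→box=[1,3)
i=2: min(r-i=1, Z[1]=2)=1; Z[2]=1
i=3: outside box; Z[3]=0
i=4: outside box; Z[4]=2 extend→box=[4,6)
i=5: min(r-i=1, Z[1]=2)=1; Z[5]=1
i=6: outside box; Z[6]=0
i=7: outside box; Z[7]=0
i=8: outside box; Z[8]=0
i=9: outside box; Z[9]=0
i=10: outside box; Z[10]=0
i=11: outside box; Z[11]=1 extend→box=[11,12)
i=12: outside box; Z[12]=0
i=13: outside box; Z[13]=1 extend→box=[13,14)
i=14: outside box; Z[14]=0
i=15: outside box; Z[15]=2 extend→box=[15,17)
i=16: min(r-i=1, Z[1]=2)=1; Z[16]=1
i=17: outside box; Z[17]=0
i=18: outside box; Z[18]=0
i=19: outside box; Z[19]=1 extend→box=[19,20)
i=20: outside box; Z[20]=0
i=21: outside box; Z[21]=0
i=22: outside box; Z[22]=0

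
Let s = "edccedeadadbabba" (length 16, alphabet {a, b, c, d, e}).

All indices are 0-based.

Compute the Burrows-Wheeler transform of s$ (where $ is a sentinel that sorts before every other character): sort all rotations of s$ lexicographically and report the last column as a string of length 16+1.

rank  rotation           last
    0  $edccedeadadbabba  a
    1  a$edccedeadadbabb  b
    2  abba$edccedeadadb  b
    3  adadbabba$edccede  e
    4  adbabba$edccedead  d
    5  ba$edccedeadadbab  b
    6  babba$edccedeadad  d
    7  bba$edccedeadadba  a
    8  ccedeadadbabba$ed  d
    9  cedeadadbabba$edc  c
   10  dadbabba$edccedea  a
   11  dbabba$edccedeada  a
   12  dccedeadadbabba$e  e
   13  deadadbabba$edcce  e
   14  eadadbabba$edcced  d
   15  edccedeadadbabba$  $
   16  edeadadbabba$edcc  c

abbedbdadcaaeed$c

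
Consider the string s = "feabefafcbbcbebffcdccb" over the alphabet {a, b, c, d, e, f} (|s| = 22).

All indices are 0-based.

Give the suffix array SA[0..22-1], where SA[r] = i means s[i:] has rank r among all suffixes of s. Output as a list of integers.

sorted suffixes:
  #0 SA[0]=2  'abefafcbbcbebffcdccb'
  #1 SA[1]=6  'afcbbcbebffcdccb'
  #2 SA[2]=21  'b'
  #3 SA[3]=9  'bbcbebffcdccb'
  #4 SA[4]=10  'bcbebffcdccb'
  #5 SA[5]=12  'bebffcdccb'
  #6 SA[6]=3  'befafcbbcbebffcdccb'
  #7 SA[7]=14  'bffcdccb'
  #8 SA[8]=20  'cb'
  #9 SA[9]=8  'cbbcbebffcdccb'
  #10 SA[10]=11  'cbebffcdccb'
  #11 SA[11]=19  'ccb'
  #12 SA[12]=17  'cdccb'
  #13 SA[13]=18  'dccb'
  #14 SA[14]=1  'eabefafcbbcbebffcdccb'
  #15 SA[15]=13  'ebffcdccb'
  #16 SA[16]=4  'efafcbbcbebffcdccb'
  #17 SA[17]=5  'fafcbbcbebffcdccb'
  #18 SA[18]=7  'fcbbcbebffcdccb'
  #19 SA[19]=16  'fcdccb'
  #20 SA[20]=0  'feabefafcbbcbebffcdccb'
  #21 SA[21]=15  'ffcdccb'

[2, 6, 21, 9, 10, 12, 3, 14, 20, 8, 11, 19, 17, 18, 1, 13, 4, 5, 7, 16, 0, 15]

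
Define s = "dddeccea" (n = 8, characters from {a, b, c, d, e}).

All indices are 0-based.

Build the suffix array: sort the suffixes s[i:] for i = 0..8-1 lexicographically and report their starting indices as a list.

[7, 4, 5, 0, 1, 2, 6, 3]

rank→(start, suffix):
  0 → (7, 'a')
  1 → (4, 'ccea')
  2 → (5, 'cea')
  3 → (0, 'dddeccea')
  4 → (1, 'ddeccea')
  5 → (2, 'deccea')
  6 → (6, 'ea')
  7 → (3, 'eccea')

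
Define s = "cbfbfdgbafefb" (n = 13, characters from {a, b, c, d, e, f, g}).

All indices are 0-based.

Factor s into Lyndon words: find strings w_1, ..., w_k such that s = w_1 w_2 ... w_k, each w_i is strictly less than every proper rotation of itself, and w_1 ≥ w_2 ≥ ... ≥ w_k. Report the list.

emit factor 1: 'c' (i=0, period=1)
emit factor 2: 'bfbfdg' (i=1, period=6)
emit factor 3: 'b' (i=7, period=1)
emit factor 4: 'afefb' (i=8, period=5)

["c", "bfbfdg", "b", "afefb"]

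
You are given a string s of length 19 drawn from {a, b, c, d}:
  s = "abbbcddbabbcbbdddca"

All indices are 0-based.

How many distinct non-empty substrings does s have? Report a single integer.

sorted suffixes:
  #0 SA[0]=18  'a'
  #1 SA[1]=0  'abbbcddbabbcbbdddca'
  #2 SA[2]=8  'abbcbbdddca'
  #3 SA[3]=7  'babbcbbdddca'
  #4 SA[4]=1  'bbbcddbabbcbbdddca'
  #5 SA[5]=9  'bbcbbdddca'
  #6 SA[6]=2  'bbcddbabbcbbdddca'
  #7 SA[7]=12  'bbdddca'
  #8 SA[8]=10  'bcbbdddca'
  #9 SA[9]=3  'bcddbabbcbbdddca'
  #10 SA[10]=13  'bdddca'
  #11 SA[11]=17  'ca'
  #12 SA[12]=11  'cbbdddca'
  #13 SA[13]=4  'cddbabbcbbdddca'
  #14 SA[14]=6  'dbabbcbbdddca'
  #15 SA[15]=16  'dca'
  #16 SA[16]=5  'ddbabbcbbdddca'
  #17 SA[17]=15  'ddca'
  #18 SA[18]=14  'dddca'

SA = [18, 0, 8, 7, 1, 9, 2, 12, 10, 3, 13, 17, 11, 4, 6, 16, 5, 15, 14]
rank  pair      lcp
   1  s[18:],s[0:]  1  'a'
   2  s[0:],s[8:]  3  'abb'
   3  s[8:],s[7:]  0  ''
   4  s[7:],s[1:]  1  'b'
   5  s[1:],s[9:]  2  'bb'
   6  s[9:],s[2:]  3  'bbc'
   7  s[2:],s[12:]  2  'bb'
   8  s[12:],s[10:]  1  'b'
   9  s[10:],s[3:]  2  'bc'
  10  s[3:],s[13:]  1  'b'
  11  s[13:],s[17:]  0  ''
  12  s[17:],s[11:]  1  'c'
  13  s[11:],s[4:]  1  'c'
  14  s[4:],s[6:]  0  ''
  15  s[6:],s[16:]  1  'd'
  16  s[16:],s[5:]  1  'd'
  17  s[5:],s[15:]  2  'dd'
  18  s[15:],s[14:]  2  'dd'

n(n+1)/2 = 19·20/2 = 190
Σ LCP = 0 + 1 + 3 + 0 + 1 + 2 + 3 + 2 + 1 + 2 + 1 + 0 + 1 + 1 + 0 + 1 + 1 + 2 + 2 = 24
distinct = 190 − 24 = 166

166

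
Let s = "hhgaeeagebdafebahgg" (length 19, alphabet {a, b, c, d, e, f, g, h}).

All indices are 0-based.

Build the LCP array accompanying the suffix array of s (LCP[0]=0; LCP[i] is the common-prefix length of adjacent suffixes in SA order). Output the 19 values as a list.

[0, 1, 1, 1, 0, 1, 0, 0, 1, 2, 1, 0, 0, 1, 1, 1, 0, 2, 1]

sorted suffixes:
  #0 SA[0]=3  'aeeagebdafebahgg'
  #1 SA[1]=11  'afebahgg'
  #2 SA[2]=6  'agebdafebahgg'
  #3 SA[3]=15  'ahgg'
  #4 SA[4]=14  'bahgg'
  #5 SA[5]=9  'bdafebahgg'
  #6 SA[6]=10  'dafebahgg'
  #7 SA[7]=5  'eagebdafebahgg'
  #8 SA[8]=13  'ebahgg'
  #9 SA[9]=8  'ebdafebahgg'
  #10 SA[10]=4  'eeagebdafebahgg'
  #11 SA[11]=12  'febahgg'
  #12 SA[12]=18  'g'
  #13 SA[13]=2  'gaeeagebdafebahgg'
  #14 SA[14]=7  'gebdafebahgg'
  #15 SA[15]=17  'gg'
  #16 SA[16]=1  'hgaeeagebdafebahgg'
  #17 SA[17]=16  'hgg'
  #18 SA[18]=0  'hhgaeeagebdafebahgg'

SA = [3, 11, 6, 15, 14, 9, 10, 5, 13, 8, 4, 12, 18, 2, 7, 17, 1, 16, 0]
rank  pair      lcp
   1  s[3:],s[11:]  1  'a'
   2  s[11:],s[6:]  1  'a'
   3  s[6:],s[15:]  1  'a'
   4  s[15:],s[14:]  0  ''
   5  s[14:],s[9:]  1  'b'
   6  s[9:],s[10:]  0  ''
   7  s[10:],s[5:]  0  ''
   8  s[5:],s[13:]  1  'e'
   9  s[13:],s[8:]  2  'eb'
  10  s[8:],s[4:]  1  'e'
  11  s[4:],s[12:]  0  ''
  12  s[12:],s[18:]  0  ''
  13  s[18:],s[2:]  1  'g'
  14  s[2:],s[7:]  1  'g'
  15  s[7:],s[17:]  1  'g'
  16  s[17:],s[1:]  0  ''
  17  s[1:],s[16:]  2  'hg'
  18  s[16:],s[0:]  1  'h'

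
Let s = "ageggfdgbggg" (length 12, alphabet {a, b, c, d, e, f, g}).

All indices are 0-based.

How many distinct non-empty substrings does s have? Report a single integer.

70

sorted suffixes:
  #0 SA[0]=0  'ageggfdgbggg'
  #1 SA[1]=8  'bggg'
  #2 SA[2]=6  'dgbggg'
  #3 SA[3]=2  'eggfdgbggg'
  #4 SA[4]=5  'fdgbggg'
  #5 SA[5]=11  'g'
  #6 SA[6]=7  'gbggg'
  #7 SA[7]=1  'geggfdgbggg'
  #8 SA[8]=4  'gfdgbggg'
  #9 SA[9]=10  'gg'
  #10 SA[10]=3  'ggfdgbggg'
  #11 SA[11]=9  'ggg'

SA = [0, 8, 6, 2, 5, 11, 7, 1, 4, 10, 3, 9]
[i] adj suffixes → lcp
  [1] 0/8 → 0 ('')
  [2] 8/6 → 0 ('')
  [3] 6/2 → 0 ('')
  [4] 2/5 → 0 ('')
  [5] 5/11 → 0 ('')
  [6] 11/7 → 1 ('g')
  [7] 7/1 → 1 ('g')
  [8] 1/4 → 1 ('g')
  [9] 4/10 → 1 ('g')
  [10] 10/3 → 2 ('gg')
  [11] 3/9 → 2 ('gg')

n(n+1)/2 = 12·13/2 = 78
Σ LCP = 0 + 0 + 0 + 0 + 0 + 0 + 1 + 1 + 1 + 1 + 2 + 2 = 8
distinct = 78 − 8 = 70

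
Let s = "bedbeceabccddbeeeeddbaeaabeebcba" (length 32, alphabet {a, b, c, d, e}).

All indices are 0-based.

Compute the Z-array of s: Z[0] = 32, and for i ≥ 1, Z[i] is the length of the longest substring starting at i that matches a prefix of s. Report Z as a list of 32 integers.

[32, 0, 0, 2, 0, 0, 0, 0, 1, 0, 0, 0, 0, 2, 0, 0, 0, 0, 0, 0, 1, 0, 0, 0, 0, 2, 0, 0, 1, 0, 1, 0]

Z[0]=32
i=1: fresh scan; Z[1]=0
i=2: fresh scan; Z[2]=0
i=3: fresh scan; Z[3]=2 grow→box=[3,5)
i=4: min(r-i=1, Z[1]=0)=0; Z[4]=0
i=5: fresh scan; Z[5]=0
i=6: fresh scan; Z[6]=0
i=7: fresh scan; Z[7]=0
i=8: fresh scan; Z[8]=1 grow→box=[8,9)
i=9: fresh scan; Z[9]=0
i=10: fresh scan; Z[10]=0
i=11: fresh scan; Z[11]=0
i=12: fresh scan; Z[12]=0
i=13: fresh scan; Z[13]=2 grow→box=[13,15)
i=14: min(r-i=1, Z[1]=0)=0; Z[14]=0
i=15: fresh scan; Z[15]=0
i=16: fresh scan; Z[16]=0
i=17: fresh scan; Z[17]=0
i=18: fresh scan; Z[18]=0
i=19: fresh scan; Z[19]=0
i=20: fresh scan; Z[20]=1 grow→box=[20,21)
i=21: fresh scan; Z[21]=0
i=22: fresh scan; Z[22]=0
i=23: fresh scan; Z[23]=0
i=24: fresh scan; Z[24]=0
i=25: fresh scan; Z[25]=2 grow→box=[25,27)
i=26: min(r-i=1, Z[1]=0)=0; Z[26]=0
i=27: fresh scan; Z[27]=0
i=28: fresh scan; Z[28]=1 grow→box=[28,29)
i=29: fresh scan; Z[29]=0
i=30: fresh scan; Z[30]=1 grow→box=[30,31)
i=31: fresh scan; Z[31]=0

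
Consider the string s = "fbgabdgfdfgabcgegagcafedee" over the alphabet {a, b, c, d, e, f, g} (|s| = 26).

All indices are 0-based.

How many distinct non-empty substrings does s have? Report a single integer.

rank | idx | suffix
   0 |  11 | abcgegagcafedee
   1 |   3 | abdgfdfgabcgegagcafedee
   2 |  20 | afedee
   3 |  17 | agcafedee
   4 |  12 | bcgegagcafedee
   5 |   4 | bdgfdfgabcgegagcafedee
   6 |   1 | bgabdgfdfgabcgegagcafedee
   7 |  19 | cafedee
   8 |  13 | cgegagcafedee
   9 |  23 | dee
  10 |   8 | dfgabcgegagcafedee
  11 |   5 | dgfdfgabcgegagcafedee
  12 |  25 | e
  13 |  22 | edee
  14 |  24 | ee
  15 |  15 | egagcafedee
  16 |   0 | fbgabdgfdfgabcgegagcafedee
  17 |   7 | fdfgabcgegagcafedee
  18 |  21 | fedee
  19 |   9 | fgabcgegagcafedee
  20 |  10 | gabcgegagcafedee
  21 |   2 | gabdgfdfgabcgegagcafedee
  22 |  16 | gagcafedee
  23 |  18 | gcafedee
  24 |  14 | gegagcafedee
  25 |   6 | gfdfgabcgegagcafedee

SA = [11, 3, 20, 17, 12, 4, 1, 19, 13, 23, 8, 5, 25, 22, 24, 15, 0, 7, 21, 9, 10, 2, 16, 18, 14, 6]
[i] adj suffixes → lcp
  [1] 11/3 → 2 ('ab')
  [2] 3/20 → 1 ('a')
  [3] 20/17 → 1 ('a')
  [4] 17/12 → 0 ('')
  [5] 12/4 → 1 ('b')
  [6] 4/1 → 1 ('b')
  [7] 1/19 → 0 ('')
  [8] 19/13 → 1 ('c')
  [9] 13/23 → 0 ('')
  [10] 23/8 → 1 ('d')
  [11] 8/5 → 1 ('d')
  [12] 5/25 → 0 ('')
  [13] 25/22 → 1 ('e')
  [14] 22/24 → 1 ('e')
  [15] 24/15 → 1 ('e')
  [16] 15/0 → 0 ('')
  [17] 0/7 → 1 ('f')
  [18] 7/21 → 1 ('f')
  [19] 21/9 → 1 ('f')
  [20] 9/10 → 0 ('')
  [21] 10/2 → 3 ('gab')
  [22] 2/16 → 2 ('ga')
  [23] 16/18 → 1 ('g')
  [24] 18/14 → 1 ('g')
  [25] 14/6 → 1 ('g')

n(n+1)/2 = 26·27/2 = 351
Σ LCP = 0 + 2 + 1 + 1 + 0 + 1 + 1 + 0 + 1 + 0 + 1 + 1 + 0 + 1 + 1 + 1 + 0 + 1 + 1 + 1 + 0 + 3 + 2 + 1 + 1 + 1 = 23
distinct = 351 − 23 = 328

328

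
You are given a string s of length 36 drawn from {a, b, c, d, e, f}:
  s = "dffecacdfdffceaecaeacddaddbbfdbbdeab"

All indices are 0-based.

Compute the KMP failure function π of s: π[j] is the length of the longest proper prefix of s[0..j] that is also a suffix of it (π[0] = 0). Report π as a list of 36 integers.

[0, 0, 0, 0, 0, 0, 0, 1, 2, 1, 2, 3, 0, 0, 0, 0, 0, 0, 0, 0, 0, 1, 1, 0, 1, 1, 0, 0, 0, 1, 0, 0, 1, 0, 0, 0]

π[0] = 0
j=1 s[j]='f': π[1]=0 (border '')
j=2 s[j]='f': π[2]=0 (border '')
j=3 s[j]='e': π[3]=0 (border '')
j=4 s[j]='c': π[4]=0 (border '')
j=5 s[j]='a': π[5]=0 (border '')
j=6 s[j]='c': π[6]=0 (border '')
j=7 s[j]='d': π[7]=1 (border 'd')
j=8 s[j]='f': π[8]=2 (border 'df')
j=9 s[j]='d': k: 2→0; π[9]=1 (border 'd')
j=10 s[j]='f': π[10]=2 (border 'df')
j=11 s[j]='f': π[11]=3 (border 'dff')
j=12 s[j]='c': k: 3→0; π[12]=0 (border '')
j=13 s[j]='e': π[13]=0 (border '')
j=14 s[j]='a': π[14]=0 (border '')
j=15 s[j]='e': π[15]=0 (border '')
j=16 s[j]='c': π[16]=0 (border '')
j=17 s[j]='a': π[17]=0 (border '')
j=18 s[j]='e': π[18]=0 (border '')
j=19 s[j]='a': π[19]=0 (border '')
j=20 s[j]='c': π[20]=0 (border '')
j=21 s[j]='d': π[21]=1 (border 'd')
j=22 s[j]='d': k: 1→0; π[22]=1 (border 'd')
j=23 s[j]='a': k: 1→0; π[23]=0 (border '')
j=24 s[j]='d': π[24]=1 (border 'd')
j=25 s[j]='d': k: 1→0; π[25]=1 (border 'd')
j=26 s[j]='b': k: 1→0; π[26]=0 (border '')
j=27 s[j]='b': π[27]=0 (border '')
j=28 s[j]='f': π[28]=0 (border '')
j=29 s[j]='d': π[29]=1 (border 'd')
j=30 s[j]='b': k: 1→0; π[30]=0 (border '')
j=31 s[j]='b': π[31]=0 (border '')
j=32 s[j]='d': π[32]=1 (border 'd')
j=33 s[j]='e': k: 1→0; π[33]=0 (border '')
j=34 s[j]='a': π[34]=0 (border '')
j=35 s[j]='b': π[35]=0 (border '')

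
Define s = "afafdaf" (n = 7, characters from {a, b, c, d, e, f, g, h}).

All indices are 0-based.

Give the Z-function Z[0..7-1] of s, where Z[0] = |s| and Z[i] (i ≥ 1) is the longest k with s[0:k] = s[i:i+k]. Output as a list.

Z[0]=7
i=1: fresh scan; Z[1]=0
i=2: fresh scan; Z[2]=2 grow→box=[2,4)
i=3: min(r-i=1, Z[1]=0)=0; Z[3]=0
i=4: fresh scan; Z[4]=0
i=5: fresh scan; Z[5]=2 grow→box=[5,7)
i=6: min(r-i=1, Z[1]=0)=0; Z[6]=0

[7, 0, 2, 0, 0, 2, 0]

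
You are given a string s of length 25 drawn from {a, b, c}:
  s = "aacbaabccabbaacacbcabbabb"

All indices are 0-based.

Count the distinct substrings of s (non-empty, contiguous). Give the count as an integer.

278

rank→(start, suffix):
  0 → (4, 'aabccabbaacacbcabbabb')
  1 → (12, 'aacacbcabbabb')
  2 → (0, 'aacbaabccabbaacacbcabbabb')
  3 → (22, 'abb')
  4 → (9, 'abbaacacbcabbabb')
  5 → (19, 'abbabb')
  6 → (5, 'abccabbaacacbcabbabb')
  7 → (13, 'acacbcabbabb')
  8 → (1, 'acbaabccabbaacacbcabbabb')
  9 → (15, 'acbcabbabb')
  10 → (24, 'b')
  11 → (3, 'baabccabbaacacbcabbabb')
  12 → (11, 'baacacbcabbabb')
  13 → (21, 'babb')
  14 → (23, 'bb')
  15 → (10, 'bbaacacbcabbabb')
  16 → (20, 'bbabb')
  17 → (17, 'bcabbabb')
  18 → (6, 'bccabbaacacbcabbabb')
  19 → (8, 'cabbaacacbcabbabb')
  20 → (18, 'cabbabb')
  21 → (14, 'cacbcabbabb')
  22 → (2, 'cbaabccabbaacacbcabbabb')
  23 → (16, 'cbcabbabb')
  24 → (7, 'ccabbaacacbcabbabb')

SA = [4, 12, 0, 22, 9, 19, 5, 13, 1, 15, 24, 3, 11, 21, 23, 10, 20, 17, 6, 8, 18, 14, 2, 16, 7]
i: (SA[i-1],SA[i]) lcp shared
  1: (4,12) 2 'aa'
  2: (12,0) 3 'aac'
  3: (0,22) 1 'a'
  4: (22,9) 3 'abb'
  5: (9,19) 4 'abba'
  6: (19,5) 2 'ab'
  7: (5,13) 1 'a'
  8: (13,1) 2 'ac'
  9: (1,15) 3 'acb'
  10: (15,24) 0 ''
  11: (24,3) 1 'b'
  12: (3,11) 3 'baa'
  13: (11,21) 2 'ba'
  14: (21,23) 1 'b'
  15: (23,10) 2 'bb'
  16: (10,20) 3 'bba'
  17: (20,17) 1 'b'
  18: (17,6) 2 'bc'
  19: (6,8) 0 ''
  20: (8,18) 5 'cabba'
  21: (18,14) 2 'ca'
  22: (14,2) 1 'c'
  23: (2,16) 2 'cb'
  24: (16,7) 1 'c'

n(n+1)/2 = 25·26/2 = 325
Σ LCP = 0 + 2 + 3 + 1 + 3 + 4 + 2 + 1 + 2 + 3 + 0 + 1 + 3 + 2 + 1 + 2 + 3 + 1 + 2 + 0 + 5 + 2 + 1 + 2 + 1 = 47
distinct = 325 − 47 = 278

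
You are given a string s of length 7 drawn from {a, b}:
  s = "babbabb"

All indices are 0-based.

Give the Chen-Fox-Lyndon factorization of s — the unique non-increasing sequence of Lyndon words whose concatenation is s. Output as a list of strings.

["b", "abb", "abb"]

emit factor 1: 'b' (i=0, period=1)
emit factor 2: 'abb' (i=1, period=3)
emit factor 3: 'abb' (i=4, period=3)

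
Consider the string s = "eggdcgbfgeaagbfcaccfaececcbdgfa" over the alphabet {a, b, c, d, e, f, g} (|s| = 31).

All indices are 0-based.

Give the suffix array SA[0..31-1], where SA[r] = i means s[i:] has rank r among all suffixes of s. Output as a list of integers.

rank→(start, suffix):
  0 → (30, 'a')
  1 → (10, 'aagbfcaccfaececcbdgfa')
  2 → (16, 'accfaececcbdgfa')
  3 → (20, 'aececcbdgfa')
  4 → (11, 'agbfcaccfaececcbdgfa')
  5 → (26, 'bdgfa')
  6 → (13, 'bfcaccfaececcbdgfa')
  7 → (6, 'bfgeaagbfcaccfaececcbdgfa')
  8 → (15, 'caccfaececcbdgfa')
  9 → (25, 'cbdgfa')
  10 → (24, 'ccbdgfa')
  11 → (17, 'ccfaececcbdgfa')
  12 → (22, 'ceccbdgfa')
  13 → (18, 'cfaececcbdgfa')
  14 → (4, 'cgbfgeaagbfcaccfaececcbdgfa')
  15 → (3, 'dcgbfgeaagbfcaccfaececcbdgfa')
  16 → (27, 'dgfa')
  17 → (9, 'eaagbfcaccfaececcbdgfa')
  18 → (23, 'eccbdgfa')
  19 → (21, 'ececcbdgfa')
  20 → (0, 'eggdcgbfgeaagbfcaccfaececcbdgfa')
  21 → (29, 'fa')
  22 → (19, 'faececcbdgfa')
  23 → (14, 'fcaccfaececcbdgfa')
  24 → (7, 'fgeaagbfcaccfaececcbdgfa')
  25 → (12, 'gbfcaccfaececcbdgfa')
  26 → (5, 'gbfgeaagbfcaccfaececcbdgfa')
  27 → (2, 'gdcgbfgeaagbfcaccfaececcbdgfa')
  28 → (8, 'geaagbfcaccfaececcbdgfa')
  29 → (28, 'gfa')
  30 → (1, 'ggdcgbfgeaagbfcaccfaececcbdgfa')

[30, 10, 16, 20, 11, 26, 13, 6, 15, 25, 24, 17, 22, 18, 4, 3, 27, 9, 23, 21, 0, 29, 19, 14, 7, 12, 5, 2, 8, 28, 1]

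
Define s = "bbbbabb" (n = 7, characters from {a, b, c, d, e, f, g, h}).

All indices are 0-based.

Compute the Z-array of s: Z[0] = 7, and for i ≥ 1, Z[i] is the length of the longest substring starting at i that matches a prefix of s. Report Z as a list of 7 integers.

Z[0]=7
i=1: fresh scan; Z[1]=3 grow→box=[1,4)
i=2: min(r-i=2, Z[1]=3)=2; Z[2]=2
i=3: min(r-i=1, Z[2]=2)=1; Z[3]=1
i=4: fresh scan; Z[4]=0
i=5: fresh scan; Z[5]=2 grow→box=[5,7)
i=6: min(r-i=1, Z[1]=3)=1; Z[6]=1

[7, 3, 2, 1, 0, 2, 1]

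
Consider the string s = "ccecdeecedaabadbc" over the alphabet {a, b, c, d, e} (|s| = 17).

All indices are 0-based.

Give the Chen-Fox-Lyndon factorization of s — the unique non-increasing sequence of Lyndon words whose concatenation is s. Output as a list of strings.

["ccecdeeced", "aabadbc"]

emit factor 1: 'ccecdeeced' (i=0, period=10)
emit factor 2: 'aabadbc' (i=10, period=7)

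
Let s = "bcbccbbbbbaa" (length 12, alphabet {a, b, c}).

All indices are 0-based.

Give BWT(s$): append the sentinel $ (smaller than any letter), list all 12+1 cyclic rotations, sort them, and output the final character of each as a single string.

rank  rotation       last
    0  $bcbccbbbbbaa  a
    1  a$bcbccbbbbba  a
    2  aa$bcbccbbbbb  b
    3  baa$bcbccbbbb  b
    4  bbaa$bcbccbbb  b
    5  bbbaa$bcbccbb  b
    6  bbbbaa$bcbccb  b
    7  bbbbbaa$bcbcc  c
    8  bcbccbbbbbaa$  $
    9  bccbbbbbaa$bc  c
   10  cbbbbbaa$bcbc  c
   11  cbccbbbbbaa$b  b
   12  ccbbbbbaa$bcb  b

aabbbbbc$ccbb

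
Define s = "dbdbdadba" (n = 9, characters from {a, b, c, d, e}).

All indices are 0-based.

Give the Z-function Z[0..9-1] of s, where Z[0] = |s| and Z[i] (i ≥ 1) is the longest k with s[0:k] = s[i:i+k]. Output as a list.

[9, 0, 3, 0, 1, 0, 2, 0, 0]

Z[0]=9
i=1: i≥r, start 0; Z[1]=0
i=2: i≥r, start 0; Z[2]=3 grow→box=[2,5)
i=3: min(r-i=2, Z[1]=0)=0; Z[3]=0
i=4: min(r-i=1, Z[2]=3)=1; Z[4]=1
i=5: i≥r, start 0; Z[5]=0
i=6: i≥r, start 0; Z[6]=2 grow→box=[6,8)
i=7: min(r-i=1, Z[1]=0)=0; Z[7]=0
i=8: i≥r, start 0; Z[8]=0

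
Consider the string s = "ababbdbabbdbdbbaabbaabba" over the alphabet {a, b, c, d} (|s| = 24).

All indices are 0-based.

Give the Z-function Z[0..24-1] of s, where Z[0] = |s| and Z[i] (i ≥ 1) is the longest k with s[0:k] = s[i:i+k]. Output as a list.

Z[0]=24
i=1: i≥r, start 0; Z[1]=0
i=2: i≥r, start 0; Z[2]=2 scan→box=[2,4)
i=3: min(r-i=1, Z[1]=0)=0; Z[3]=0
i=4: i≥r, start 0; Z[4]=0
i=5: i≥r, start 0; Z[5]=0
i=6: i≥r, start 0; Z[6]=0
i=7: i≥r, start 0; Z[7]=2 scan→box=[7,9)
i=8: min(r-i=1, Z[1]=0)=0; Z[8]=0
i=9: i≥r, start 0; Z[9]=0
i=10: i≥r, start 0; Z[10]=0
i=11: i≥r, start 0; Z[11]=0
i=12: i≥r, start 0; Z[12]=0
i=13: i≥r, start 0; Z[13]=0
i=14: i≥r, start 0; Z[14]=0
i=15: i≥r, start 0; Z[15]=1 scan→box=[15,16)
i=16: i≥r, start 0; Z[16]=2 scan→box=[16,18)
i=17: min(r-i=1, Z[1]=0)=0; Z[17]=0
i=18: i≥r, start 0; Z[18]=0
i=19: i≥r, start 0; Z[19]=1 scan→box=[19,20)
i=20: i≥r, start 0; Z[20]=2 scan→box=[20,22)
i=21: min(r-i=1, Z[1]=0)=0; Z[21]=0
i=22: i≥r, start 0; Z[22]=0
i=23: i≥r, start 0; Z[23]=1 scan→box=[23,24)

[24, 0, 2, 0, 0, 0, 0, 2, 0, 0, 0, 0, 0, 0, 0, 1, 2, 0, 0, 1, 2, 0, 0, 1]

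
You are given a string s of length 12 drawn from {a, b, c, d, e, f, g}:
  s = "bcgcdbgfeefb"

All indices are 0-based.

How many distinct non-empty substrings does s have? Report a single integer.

72

sorted suffixes:
  #0 SA[0]=11  'b'
  #1 SA[1]=0  'bcgcdbgfeefb'
  #2 SA[2]=5  'bgfeefb'
  #3 SA[3]=3  'cdbgfeefb'
  #4 SA[4]=1  'cgcdbgfeefb'
  #5 SA[5]=4  'dbgfeefb'
  #6 SA[6]=8  'eefb'
  #7 SA[7]=9  'efb'
  #8 SA[8]=10  'fb'
  #9 SA[9]=7  'feefb'
  #10 SA[10]=2  'gcdbgfeefb'
  #11 SA[11]=6  'gfeefb'

SA = [11, 0, 5, 3, 1, 4, 8, 9, 10, 7, 2, 6]
rank  pair      lcp
   1  s[11:],s[0:]  1  'b'
   2  s[0:],s[5:]  1  'b'
   3  s[5:],s[3:]  0  ''
   4  s[3:],s[1:]  1  'c'
   5  s[1:],s[4:]  0  ''
   6  s[4:],s[8:]  0  ''
   7  s[8:],s[9:]  1  'e'
   8  s[9:],s[10:]  0  ''
   9  s[10:],s[7:]  1  'f'
  10  s[7:],s[2:]  0  ''
  11  s[2:],s[6:]  1  'g'

n(n+1)/2 = 12·13/2 = 78
Σ LCP = 0 + 1 + 1 + 0 + 1 + 0 + 0 + 1 + 0 + 1 + 0 + 1 = 6
distinct = 78 − 6 = 72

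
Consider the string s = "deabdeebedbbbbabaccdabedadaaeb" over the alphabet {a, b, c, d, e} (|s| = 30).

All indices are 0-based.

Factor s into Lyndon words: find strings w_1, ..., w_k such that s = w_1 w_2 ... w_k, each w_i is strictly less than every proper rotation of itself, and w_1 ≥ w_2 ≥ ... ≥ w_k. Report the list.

emit factor 1: 'de' (i=0, period=2)
emit factor 2: 'abdeebedbbbb' (i=2, period=12)
emit factor 3: 'abaccdabedad' (i=14, period=12)
emit factor 4: 'aaeb' (i=26, period=4)

["de", "abdeebedbbbb", "abaccdabedad", "aaeb"]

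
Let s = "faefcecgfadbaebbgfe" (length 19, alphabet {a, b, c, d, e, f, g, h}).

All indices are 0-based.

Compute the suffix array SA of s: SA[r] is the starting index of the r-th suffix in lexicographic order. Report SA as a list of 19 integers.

[9, 12, 1, 11, 14, 15, 4, 6, 10, 18, 13, 5, 2, 8, 0, 3, 17, 7, 16]

sorted suffixes:
  #0 SA[0]=9  'adbaebbgfe'
  #1 SA[1]=12  'aebbgfe'
  #2 SA[2]=1  'aefcecgfadbaebbgfe'
  #3 SA[3]=11  'baebbgfe'
  #4 SA[4]=14  'bbgfe'
  #5 SA[5]=15  'bgfe'
  #6 SA[6]=4  'cecgfadbaebbgfe'
  #7 SA[7]=6  'cgfadbaebbgfe'
  #8 SA[8]=10  'dbaebbgfe'
  #9 SA[9]=18  'e'
  #10 SA[10]=13  'ebbgfe'
  #11 SA[11]=5  'ecgfadbaebbgfe'
  #12 SA[12]=2  'efcecgfadbaebbgfe'
  #13 SA[13]=8  'fadbaebbgfe'
  #14 SA[14]=0  'faefcecgfadbaebbgfe'
  #15 SA[15]=3  'fcecgfadbaebbgfe'
  #16 SA[16]=17  'fe'
  #17 SA[17]=7  'gfadbaebbgfe'
  #18 SA[18]=16  'gfe'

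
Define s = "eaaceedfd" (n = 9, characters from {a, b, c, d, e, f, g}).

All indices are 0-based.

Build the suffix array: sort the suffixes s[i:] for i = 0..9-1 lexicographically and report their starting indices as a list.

sorted suffixes:
  #0 SA[0]=1  'aaceedfd'
  #1 SA[1]=2  'aceedfd'
  #2 SA[2]=3  'ceedfd'
  #3 SA[3]=8  'd'
  #4 SA[4]=6  'dfd'
  #5 SA[5]=0  'eaaceedfd'
  #6 SA[6]=5  'edfd'
  #7 SA[7]=4  'eedfd'
  #8 SA[8]=7  'fd'

[1, 2, 3, 8, 6, 0, 5, 4, 7]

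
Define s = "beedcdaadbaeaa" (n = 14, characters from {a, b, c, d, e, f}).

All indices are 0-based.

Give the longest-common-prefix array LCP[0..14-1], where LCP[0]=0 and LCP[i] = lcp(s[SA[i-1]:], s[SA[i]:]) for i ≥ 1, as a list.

rank | idx | suffix
   0 |  13 | a
   1 |  12 | aa
   2 |   6 | aadbaeaa
   3 |   7 | adbaeaa
   4 |  10 | aeaa
   5 |   9 | baeaa
   6 |   0 | beedcdaadbaeaa
   7 |   4 | cdaadbaeaa
   8 |   5 | daadbaeaa
   9 |   8 | dbaeaa
  10 |   3 | dcdaadbaeaa
  11 |  11 | eaa
  12 |   2 | edcdaadbaeaa
  13 |   1 | eedcdaadbaeaa

SA = [13, 12, 6, 7, 10, 9, 0, 4, 5, 8, 3, 11, 2, 1]
[i] adj suffixes → lcp
  [1] 13/12 → 1 ('a')
  [2] 12/6 → 2 ('aa')
  [3] 6/7 → 1 ('a')
  [4] 7/10 → 1 ('a')
  [5] 10/9 → 0 ('')
  [6] 9/0 → 1 ('b')
  [7] 0/4 → 0 ('')
  [8] 4/5 → 0 ('')
  [9] 5/8 → 1 ('d')
  [10] 8/3 → 1 ('d')
  [11] 3/11 → 0 ('')
  [12] 11/2 → 1 ('e')
  [13] 2/1 → 1 ('e')

[0, 1, 2, 1, 1, 0, 1, 0, 0, 1, 1, 0, 1, 1]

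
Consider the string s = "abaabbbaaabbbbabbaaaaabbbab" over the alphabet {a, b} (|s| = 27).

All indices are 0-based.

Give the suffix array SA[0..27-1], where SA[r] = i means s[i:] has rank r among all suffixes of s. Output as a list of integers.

[17, 18, 19, 7, 2, 20, 8, 25, 0, 14, 3, 21, 9, 26, 16, 6, 1, 24, 13, 15, 5, 23, 12, 4, 22, 11, 10]

rank→(start, suffix):
  0 → (17, 'aaaaabbbab')
  1 → (18, 'aaaabbbab')
  2 → (19, 'aaabbbab')
  3 → (7, 'aaabbbbabbaaaaabbbab')
  4 → (2, 'aabbbaaabbbbabbaaaaabbbab')
  5 → (20, 'aabbbab')
  6 → (8, 'aabbbbabbaaaaabbbab')
  7 → (25, 'ab')
  8 → (0, 'abaabbbaaabbbbabbaaaaabbbab')
  9 → (14, 'abbaaaaabbbab')
  10 → (3, 'abbbaaabbbbabbaaaaabbbab')
  11 → (21, 'abbbab')
  12 → (9, 'abbbbabbaaaaabbbab')
  13 → (26, 'b')
  14 → (16, 'baaaaabbbab')
  15 → (6, 'baaabbbbabbaaaaabbbab')
  16 → (1, 'baabbbaaabbbbabbaaaaabbbab')
  17 → (24, 'bab')
  18 → (13, 'babbaaaaabbbab')
  19 → (15, 'bbaaaaabbbab')
  20 → (5, 'bbaaabbbbabbaaaaabbbab')
  21 → (23, 'bbab')
  22 → (12, 'bbabbaaaaabbbab')
  23 → (4, 'bbbaaabbbbabbaaaaabbbab')
  24 → (22, 'bbbab')
  25 → (11, 'bbbabbaaaaabbbab')
  26 → (10, 'bbbbabbaaaaabbbab')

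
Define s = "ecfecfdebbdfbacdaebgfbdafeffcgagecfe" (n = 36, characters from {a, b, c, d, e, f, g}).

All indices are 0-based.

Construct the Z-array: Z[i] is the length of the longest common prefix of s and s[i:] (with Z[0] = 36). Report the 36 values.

[36, 0, 0, 3, 0, 0, 0, 1, 0, 0, 0, 0, 0, 0, 0, 0, 0, 1, 0, 0, 0, 0, 0, 0, 0, 1, 0, 0, 0, 0, 0, 0, 4, 0, 0, 1]

Z[0]=36
i=1: fresh scan; Z[1]=0
i=2: fresh scan; Z[2]=0
i=3: fresh scan; Z[3]=3 grow→box=[3,6)
i=4: min(r-i=2, Z[1]=0)=0; Z[4]=0
i=5: min(r-i=1, Z[2]=0)=0; Z[5]=0
i=6: fresh scan; Z[6]=0
i=7: fresh scan; Z[7]=1 grow→box=[7,8)
i=8: fresh scan; Z[8]=0
i=9: fresh scan; Z[9]=0
i=10: fresh scan; Z[10]=0
i=11: fresh scan; Z[11]=0
i=12: fresh scan; Z[12]=0
i=13: fresh scan; Z[13]=0
i=14: fresh scan; Z[14]=0
i=15: fresh scan; Z[15]=0
i=16: fresh scan; Z[16]=0
i=17: fresh scan; Z[17]=1 grow→box=[17,18)
i=18: fresh scan; Z[18]=0
i=19: fresh scan; Z[19]=0
i=20: fresh scan; Z[20]=0
i=21: fresh scan; Z[21]=0
i=22: fresh scan; Z[22]=0
i=23: fresh scan; Z[23]=0
i=24: fresh scan; Z[24]=0
i=25: fresh scan; Z[25]=1 grow→box=[25,26)
i=26: fresh scan; Z[26]=0
i=27: fresh scan; Z[27]=0
i=28: fresh scan; Z[28]=0
i=29: fresh scan; Z[29]=0
i=30: fresh scan; Z[30]=0
i=31: fresh scan; Z[31]=0
i=32: fresh scan; Z[32]=4 grow→box=[32,36)
i=33: min(r-i=3, Z[1]=0)=0; Z[33]=0
i=34: min(r-i=2, Z[2]=0)=0; Z[34]=0
i=35: min(r-i=1, Z[3]=3)=1; Z[35]=1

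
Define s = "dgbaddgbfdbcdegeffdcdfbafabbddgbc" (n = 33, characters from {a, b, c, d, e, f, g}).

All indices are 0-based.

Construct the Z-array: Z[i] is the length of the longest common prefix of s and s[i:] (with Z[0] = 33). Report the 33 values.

Z[0]=33
i=1: i≥r, start 0; Z[1]=0
i=2: i≥r, start 0; Z[2]=0
i=3: i≥r, start 0; Z[3]=0
i=4: i≥r, start 0; Z[4]=1 grow→box=[4,5)
i=5: i≥r, start 0; Z[5]=3 grow→box=[5,8)
i=6: min(r-i=2, Z[1]=0)=0; Z[6]=0
i=7: min(r-i=1, Z[2]=0)=0; Z[7]=0
i=8: i≥r, start 0; Z[8]=0
i=9: i≥r, start 0; Z[9]=1 grow→box=[9,10)
i=10: i≥r, start 0; Z[10]=0
i=11: i≥r, start 0; Z[11]=0
i=12: i≥r, start 0; Z[12]=1 grow→box=[12,13)
i=13: i≥r, start 0; Z[13]=0
i=14: i≥r, start 0; Z[14]=0
i=15: i≥r, start 0; Z[15]=0
i=16: i≥r, start 0; Z[16]=0
i=17: i≥r, start 0; Z[17]=0
i=18: i≥r, start 0; Z[18]=1 grow→box=[18,19)
i=19: i≥r, start 0; Z[19]=0
i=20: i≥r, start 0; Z[20]=1 grow→box=[20,21)
i=21: i≥r, start 0; Z[21]=0
i=22: i≥r, start 0; Z[22]=0
i=23: i≥r, start 0; Z[23]=0
i=24: i≥r, start 0; Z[24]=0
i=25: i≥r, start 0; Z[25]=0
i=26: i≥r, start 0; Z[26]=0
i=27: i≥r, start 0; Z[27]=0
i=28: i≥r, start 0; Z[28]=1 grow→box=[28,29)
i=29: i≥r, start 0; Z[29]=3 grow→box=[29,32)
i=30: min(r-i=2, Z[1]=0)=0; Z[30]=0
i=31: min(r-i=1, Z[2]=0)=0; Z[31]=0
i=32: i≥r, start 0; Z[32]=0

[33, 0, 0, 0, 1, 3, 0, 0, 0, 1, 0, 0, 1, 0, 0, 0, 0, 0, 1, 0, 1, 0, 0, 0, 0, 0, 0, 0, 1, 3, 0, 0, 0]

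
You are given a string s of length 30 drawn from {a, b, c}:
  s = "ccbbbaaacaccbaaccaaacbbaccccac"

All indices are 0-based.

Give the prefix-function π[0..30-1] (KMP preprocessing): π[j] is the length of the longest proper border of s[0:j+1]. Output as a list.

π[0] = 0
j=1 s[j]='c': π[1]=1 (border 'c')
j=2 s[j]='b': k: 1→0; π[2]=0 (border '')
j=3 s[j]='b': π[3]=0 (border '')
j=4 s[j]='b': π[4]=0 (border '')
j=5 s[j]='a': π[5]=0 (border '')
j=6 s[j]='a': π[6]=0 (border '')
j=7 s[j]='a': π[7]=0 (border '')
j=8 s[j]='c': π[8]=1 (border 'c')
j=9 s[j]='a': k: 1→0; π[9]=0 (border '')
j=10 s[j]='c': π[10]=1 (border 'c')
j=11 s[j]='c': π[11]=2 (border 'cc')
j=12 s[j]='b': π[12]=3 (border 'ccb')
j=13 s[j]='a': k: 3→0; π[13]=0 (border '')
j=14 s[j]='a': π[14]=0 (border '')
j=15 s[j]='c': π[15]=1 (border 'c')
j=16 s[j]='c': π[16]=2 (border 'cc')
j=17 s[j]='a': k: 2→1→0; π[17]=0 (border '')
j=18 s[j]='a': π[18]=0 (border '')
j=19 s[j]='a': π[19]=0 (border '')
j=20 s[j]='c': π[20]=1 (border 'c')
j=21 s[j]='b': k: 1→0; π[21]=0 (border '')
j=22 s[j]='b': π[22]=0 (border '')
j=23 s[j]='a': π[23]=0 (border '')
j=24 s[j]='c': π[24]=1 (border 'c')
j=25 s[j]='c': π[25]=2 (border 'cc')
j=26 s[j]='c': k: 2→1; π[26]=2 (border 'cc')
j=27 s[j]='c': k: 2→1; π[27]=2 (border 'cc')
j=28 s[j]='a': k: 2→1→0; π[28]=0 (border '')
j=29 s[j]='c': π[29]=1 (border 'c')

[0, 1, 0, 0, 0, 0, 0, 0, 1, 0, 1, 2, 3, 0, 0, 1, 2, 0, 0, 0, 1, 0, 0, 0, 1, 2, 2, 2, 0, 1]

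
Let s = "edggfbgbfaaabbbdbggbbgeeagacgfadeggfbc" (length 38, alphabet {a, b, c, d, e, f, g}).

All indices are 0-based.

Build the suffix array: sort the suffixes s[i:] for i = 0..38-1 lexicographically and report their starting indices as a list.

rank | idx | suffix
   0 |   9 | aaabbbdbggbbgeeagacgfadeggfbc
   1 |  10 | aabbbdbggbbgeeagacgfadeggfbc
   2 |  11 | abbbdbggbbgeeagacgfadeggfbc
   3 |  26 | acgfadeggfbc
   4 |  30 | adeggfbc
   5 |  24 | agacgfadeggfbc
   6 |  12 | bbbdbggbbgeeagacgfadeggfbc
   7 |  13 | bbdbggbbgeeagacgfadeggfbc
   8 |  19 | bbgeeagacgfadeggfbc
   9 |  36 | bc
  10 |  14 | bdbggbbgeeagacgfadeggfbc
  11 |   7 | bfaaabbbdbggbbgeeagacgfadeggfbc
  12 |   5 | bgbfaaabbbdbggbbgeeagacgfadeggfbc
  13 |  20 | bgeeagacgfadeggfbc
  14 |  16 | bggbbgeeagacgfadeggfbc
  15 |  37 | c
  16 |  27 | cgfadeggfbc
  17 |  15 | dbggbbgeeagacgfadeggfbc
  18 |  31 | deggfbc
  19 |   1 | dggfbgbfaaabbbdbggbbgeeagacgfadeggfbc
  20 |  23 | eagacgfadeggfbc
  21 |   0 | edggfbgbfaaabbbdbggbbgeeagacgfadeggfbc
  22 |  22 | eeagacgfadeggfbc
  23 |  32 | eggfbc
  24 |   8 | faaabbbdbggbbgeeagacgfadeggfbc
  25 |  29 | fadeggfbc
  26 |  35 | fbc
  27 |   4 | fbgbfaaabbbdbggbbgeeagacgfadeggfbc
  28 |  25 | gacgfadeggfbc
  29 |  18 | gbbgeeagacgfadeggfbc
  30 |   6 | gbfaaabbbdbggbbgeeagacgfadeggfbc
  31 |  21 | geeagacgfadeggfbc
  32 |  28 | gfadeggfbc
  33 |  34 | gfbc
  34 |   3 | gfbgbfaaabbbdbggbbgeeagacgfadeggfbc
  35 |  17 | ggbbgeeagacgfadeggfbc
  36 |  33 | ggfbc
  37 |   2 | ggfbgbfaaabbbdbggbbgeeagacgfadeggfbc

[9, 10, 11, 26, 30, 24, 12, 13, 19, 36, 14, 7, 5, 20, 16, 37, 27, 15, 31, 1, 23, 0, 22, 32, 8, 29, 35, 4, 25, 18, 6, 21, 28, 34, 3, 17, 33, 2]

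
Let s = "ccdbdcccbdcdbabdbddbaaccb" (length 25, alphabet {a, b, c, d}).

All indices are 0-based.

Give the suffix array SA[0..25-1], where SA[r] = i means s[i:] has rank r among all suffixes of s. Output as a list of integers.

[20, 13, 21, 24, 19, 12, 14, 3, 8, 16, 23, 7, 22, 6, 5, 0, 10, 1, 18, 11, 2, 15, 4, 9, 17]

sorted suffixes:
  #0 SA[0]=20  'aaccb'
  #1 SA[1]=13  'abdbddbaaccb'
  #2 SA[2]=21  'accb'
  #3 SA[3]=24  'b'
  #4 SA[4]=19  'baaccb'
  #5 SA[5]=12  'babdbddbaaccb'
  #6 SA[6]=14  'bdbddbaaccb'
  #7 SA[7]=3  'bdcccbdcdbabdbddbaaccb'
  #8 SA[8]=8  'bdcdbabdbddbaaccb'
  #9 SA[9]=16  'bddbaaccb'
  #10 SA[10]=23  'cb'
  #11 SA[11]=7  'cbdcdbabdbddbaaccb'
  #12 SA[12]=22  'ccb'
  #13 SA[13]=6  'ccbdcdbabdbddbaaccb'
  #14 SA[14]=5  'cccbdcdbabdbddbaaccb'
  #15 SA[15]=0  'ccdbdcccbdcdbabdbddbaaccb'
  #16 SA[16]=10  'cdbabdbddbaaccb'
  #17 SA[17]=1  'cdbdcccbdcdbabdbddbaaccb'
  #18 SA[18]=18  'dbaaccb'
  #19 SA[19]=11  'dbabdbddbaaccb'
  #20 SA[20]=2  'dbdcccbdcdbabdbddbaaccb'
  #21 SA[21]=15  'dbddbaaccb'
  #22 SA[22]=4  'dcccbdcdbabdbddbaaccb'
  #23 SA[23]=9  'dcdbabdbddbaaccb'
  #24 SA[24]=17  'ddbaaccb'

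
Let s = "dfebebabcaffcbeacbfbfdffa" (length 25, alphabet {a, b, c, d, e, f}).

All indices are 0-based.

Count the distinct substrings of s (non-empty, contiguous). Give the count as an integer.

sorted suffixes:
  #0 SA[0]=24  'a'
  #1 SA[1]=6  'abcaffcbeacbfbfdffa'
  #2 SA[2]=15  'acbfbfdffa'
  #3 SA[3]=9  'affcbeacbfbfdffa'
  #4 SA[4]=5  'babcaffcbeacbfbfdffa'
  #5 SA[5]=7  'bcaffcbeacbfbfdffa'
  #6 SA[6]=13  'beacbfbfdffa'
  #7 SA[7]=3  'bebabcaffcbeacbfbfdffa'
  #8 SA[8]=17  'bfbfdffa'
  #9 SA[9]=19  'bfdffa'
  #10 SA[10]=8  'caffcbeacbfbfdffa'
  #11 SA[11]=12  'cbeacbfbfdffa'
  #12 SA[12]=16  'cbfbfdffa'
  #13 SA[13]=0  'dfebebabcaffcbeacbfbfdffa'
  #14 SA[14]=21  'dffa'
  #15 SA[15]=14  'eacbfbfdffa'
  #16 SA[16]=4  'ebabcaffcbeacbfbfdffa'
  #17 SA[17]=2  'ebebabcaffcbeacbfbfdffa'
  #18 SA[18]=23  'fa'
  #19 SA[19]=18  'fbfdffa'
  #20 SA[20]=11  'fcbeacbfbfdffa'
  #21 SA[21]=20  'fdffa'
  #22 SA[22]=1  'febebabcaffcbeacbfbfdffa'
  #23 SA[23]=22  'ffa'
  #24 SA[24]=10  'ffcbeacbfbfdffa'

SA = [24, 6, 15, 9, 5, 7, 13, 3, 17, 19, 8, 12, 16, 0, 21, 14, 4, 2, 23, 18, 11, 20, 1, 22, 10]
[i] adj suffixes → lcp
  [1] 24/6 → 1 ('a')
  [2] 6/15 → 1 ('a')
  [3] 15/9 → 1 ('a')
  [4] 9/5 → 0 ('')
  [5] 5/7 → 1 ('b')
  [6] 7/13 → 1 ('b')
  [7] 13/3 → 2 ('be')
  [8] 3/17 → 1 ('b')
  [9] 17/19 → 2 ('bf')
  [10] 19/8 → 0 ('')
  [11] 8/12 → 1 ('c')
  [12] 12/16 → 2 ('cb')
  [13] 16/0 → 0 ('')
  [14] 0/21 → 2 ('df')
  [15] 21/14 → 0 ('')
  [16] 14/4 → 1 ('e')
  [17] 4/2 → 2 ('eb')
  [18] 2/23 → 0 ('')
  [19] 23/18 → 1 ('f')
  [20] 18/11 → 1 ('f')
  [21] 11/20 → 1 ('f')
  [22] 20/1 → 1 ('f')
  [23] 1/22 → 1 ('f')
  [24] 22/10 → 2 ('ff')

n(n+1)/2 = 25·26/2 = 325
Σ LCP = 0 + 1 + 1 + 1 + 0 + 1 + 1 + 2 + 1 + 2 + 0 + 1 + 2 + 0 + 2 + 0 + 1 + 2 + 0 + 1 + 1 + 1 + 1 + 1 + 2 = 25
distinct = 325 − 25 = 300

300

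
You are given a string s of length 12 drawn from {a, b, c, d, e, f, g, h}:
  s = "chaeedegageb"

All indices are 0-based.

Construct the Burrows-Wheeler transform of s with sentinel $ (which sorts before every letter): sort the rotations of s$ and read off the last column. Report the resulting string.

bhge$egeadeac

rank  rotation       last
    0  $chaeedegageb  b
    1  aeedegageb$ch  h
    2  ageb$chaeedeg  g
    3  b$chaeedegage  e
    4  chaeedegageb$  $
    5  degageb$chaee  e
    6  eb$chaeedegag  g
    7  edegageb$chae  e
    8  eedegageb$cha  a
    9  egageb$chaeed  d
   10  gageb$chaeede  e
   11  geb$chaeedega  a
   12  haeedegageb$c  c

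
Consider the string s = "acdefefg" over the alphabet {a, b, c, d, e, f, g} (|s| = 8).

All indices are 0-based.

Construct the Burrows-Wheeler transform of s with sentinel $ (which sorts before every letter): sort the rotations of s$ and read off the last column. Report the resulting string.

rank  rotation   last
    0  $acdefefg  g
    1  acdefefg$  $
    2  cdefefg$a  a
    3  defefg$ac  c
    4  efefg$acd  d
    5  efg$acdef  f
    6  fefg$acde  e
    7  fg$acdefe  e
    8  g$acdefef  f

g$acdfeef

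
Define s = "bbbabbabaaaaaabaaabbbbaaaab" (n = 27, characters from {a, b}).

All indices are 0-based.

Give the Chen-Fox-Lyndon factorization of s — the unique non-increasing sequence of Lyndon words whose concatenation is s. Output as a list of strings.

["b", "b", "b", "abb", "ab", "aaaaaabaaabbbbaaaab"]

emit factor 1: 'b' (i=0, period=1)
emit factor 2: 'b' (i=1, period=1)
emit factor 3: 'b' (i=2, period=1)
emit factor 4: 'abb' (i=3, period=3)
emit factor 5: 'ab' (i=6, period=2)
emit factor 6: 'aaaaaabaaabbbbaaaab' (i=8, period=19)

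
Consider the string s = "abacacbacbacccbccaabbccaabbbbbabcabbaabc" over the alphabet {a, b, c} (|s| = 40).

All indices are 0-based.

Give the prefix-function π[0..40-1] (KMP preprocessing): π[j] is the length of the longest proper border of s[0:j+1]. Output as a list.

[0, 0, 1, 0, 1, 0, 0, 1, 0, 0, 1, 0, 0, 0, 0, 0, 0, 1, 1, 2, 0, 0, 0, 1, 1, 2, 0, 0, 0, 0, 1, 2, 0, 1, 2, 0, 1, 1, 2, 0]

π[0] = 0
j=1 s[j]='b': π[1]=0 (border '')
j=2 s[j]='a': π[2]=1 (border 'a')
j=3 s[j]='c': k: 1→0; π[3]=0 (border '')
j=4 s[j]='a': π[4]=1 (border 'a')
j=5 s[j]='c': k: 1→0; π[5]=0 (border '')
j=6 s[j]='b': π[6]=0 (border '')
j=7 s[j]='a': π[7]=1 (border 'a')
j=8 s[j]='c': k: 1→0; π[8]=0 (border '')
j=9 s[j]='b': π[9]=0 (border '')
j=10 s[j]='a': π[10]=1 (border 'a')
j=11 s[j]='c': k: 1→0; π[11]=0 (border '')
j=12 s[j]='c': π[12]=0 (border '')
j=13 s[j]='c': π[13]=0 (border '')
j=14 s[j]='b': π[14]=0 (border '')
j=15 s[j]='c': π[15]=0 (border '')
j=16 s[j]='c': π[16]=0 (border '')
j=17 s[j]='a': π[17]=1 (border 'a')
j=18 s[j]='a': k: 1→0; π[18]=1 (border 'a')
j=19 s[j]='b': π[19]=2 (border 'ab')
j=20 s[j]='b': k: 2→0; π[20]=0 (border '')
j=21 s[j]='c': π[21]=0 (border '')
j=22 s[j]='c': π[22]=0 (border '')
j=23 s[j]='a': π[23]=1 (border 'a')
j=24 s[j]='a': k: 1→0; π[24]=1 (border 'a')
j=25 s[j]='b': π[25]=2 (border 'ab')
j=26 s[j]='b': k: 2→0; π[26]=0 (border '')
j=27 s[j]='b': π[27]=0 (border '')
j=28 s[j]='b': π[28]=0 (border '')
j=29 s[j]='b': π[29]=0 (border '')
j=30 s[j]='a': π[30]=1 (border 'a')
j=31 s[j]='b': π[31]=2 (border 'ab')
j=32 s[j]='c': k: 2→0; π[32]=0 (border '')
j=33 s[j]='a': π[33]=1 (border 'a')
j=34 s[j]='b': π[34]=2 (border 'ab')
j=35 s[j]='b': k: 2→0; π[35]=0 (border '')
j=36 s[j]='a': π[36]=1 (border 'a')
j=37 s[j]='a': k: 1→0; π[37]=1 (border 'a')
j=38 s[j]='b': π[38]=2 (border 'ab')
j=39 s[j]='c': k: 2→0; π[39]=0 (border '')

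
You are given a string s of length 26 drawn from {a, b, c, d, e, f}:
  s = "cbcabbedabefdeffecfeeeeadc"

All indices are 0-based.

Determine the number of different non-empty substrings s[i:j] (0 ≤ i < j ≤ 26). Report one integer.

sorted suffixes:
  #0 SA[0]=3  'abbedabefdeffecfeeeeadc'
  #1 SA[1]=8  'abefdeffecfeeeeadc'
  #2 SA[2]=23  'adc'
  #3 SA[3]=4  'bbedabefdeffecfeeeeadc'
  #4 SA[4]=1  'bcabbedabefdeffecfeeeeadc'
  #5 SA[5]=5  'bedabefdeffecfeeeeadc'
  #6 SA[6]=9  'befdeffecfeeeeadc'
  #7 SA[7]=25  'c'
  #8 SA[8]=2  'cabbedabefdeffecfeeeeadc'
  #9 SA[9]=0  'cbcabbedabefdeffecfeeeeadc'
  #10 SA[10]=17  'cfeeeeadc'
  #11 SA[11]=7  'dabefdeffecfeeeeadc'
  #12 SA[12]=24  'dc'
  #13 SA[13]=12  'deffecfeeeeadc'
  #14 SA[14]=22  'eadc'
  #15 SA[15]=16  'ecfeeeeadc'
  #16 SA[16]=6  'edabefdeffecfeeeeadc'
  #17 SA[17]=21  'eeadc'
  #18 SA[18]=20  'eeeadc'
  #19 SA[19]=19  'eeeeadc'
  #20 SA[20]=10  'efdeffecfeeeeadc'
  #21 SA[21]=13  'effecfeeeeadc'
  #22 SA[22]=11  'fdeffecfeeeeadc'
  #23 SA[23]=15  'fecfeeeeadc'
  #24 SA[24]=18  'feeeeadc'
  #25 SA[25]=14  'ffecfeeeeadc'

SA = [3, 8, 23, 4, 1, 5, 9, 25, 2, 0, 17, 7, 24, 12, 22, 16, 6, 21, 20, 19, 10, 13, 11, 15, 18, 14]
rank  pair      lcp
   1  s[3:],s[8:]  2  'ab'
   2  s[8:],s[23:]  1  'a'
   3  s[23:],s[4:]  0  ''
   4  s[4:],s[1:]  1  'b'
   5  s[1:],s[5:]  1  'b'
   6  s[5:],s[9:]  2  'be'
   7  s[9:],s[25:]  0  ''
   8  s[25:],s[2:]  1  'c'
   9  s[2:],s[0:]  1  'c'
  10  s[0:],s[17:]  1  'c'
  11  s[17:],s[7:]  0  ''
  12  s[7:],s[24:]  1  'd'
  13  s[24:],s[12:]  1  'd'
  14  s[12:],s[22:]  0  ''
  15  s[22:],s[16:]  1  'e'
  16  s[16:],s[6:]  1  'e'
  17  s[6:],s[21:]  1  'e'
  18  s[21:],s[20:]  2  'ee'
  19  s[20:],s[19:]  3  'eee'
  20  s[19:],s[10:]  1  'e'
  21  s[10:],s[13:]  2  'ef'
  22  s[13:],s[11:]  0  ''
  23  s[11:],s[15:]  1  'f'
  24  s[15:],s[18:]  2  'fe'
  25  s[18:],s[14:]  1  'f'

n(n+1)/2 = 26·27/2 = 351
Σ LCP = 0 + 2 + 1 + 0 + 1 + 1 + 2 + 0 + 1 + 1 + 1 + 0 + 1 + 1 + 0 + 1 + 1 + 1 + 2 + 3 + 1 + 2 + 0 + 1 + 2 + 1 = 27
distinct = 351 − 27 = 324

324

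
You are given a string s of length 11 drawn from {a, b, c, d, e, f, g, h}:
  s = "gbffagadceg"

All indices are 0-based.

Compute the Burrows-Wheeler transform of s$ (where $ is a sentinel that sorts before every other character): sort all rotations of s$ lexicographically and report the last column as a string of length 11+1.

ggfgdacfbea$

rank  rotation      last
    0  $gbffagadceg  g
    1  adceg$gbffag  g
    2  agadceg$gbff  f
    3  bffagadceg$g  g
    4  ceg$gbffagad  d
    5  dceg$gbffaga  a
    6  eg$gbffagadc  c
    7  fagadceg$gbf  f
    8  ffagadceg$gb  b
    9  g$gbffagadce  e
   10  gadceg$gbffa  a
   11  gbffagadceg$  $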